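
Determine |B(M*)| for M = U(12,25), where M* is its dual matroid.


The dual of U(r,n) is U(n-r, n) = U(13,25).
Bases of U(13,25) are all (13)-element subsets.
|B(M*)| = C(25,13) = 25! / (13! * 12!) = 5200300.

5200300


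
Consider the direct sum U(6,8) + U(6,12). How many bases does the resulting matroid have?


Bases of a direct sum M1 + M2: |B| = |B(M1)| * |B(M2)|.
|B(U(6,8))| = C(8,6) = 28.
|B(U(6,12))| = C(12,6) = 924.
Total bases = 28 * 924 = 25872.

25872


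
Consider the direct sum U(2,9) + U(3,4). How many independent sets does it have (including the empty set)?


For a direct sum, |I(M1+M2)| = |I(M1)| * |I(M2)|.
|I(U(2,9))| = sum C(9,k) for k=0..2 = 46.
|I(U(3,4))| = sum C(4,k) for k=0..3 = 15.
Total = 46 * 15 = 690.

690


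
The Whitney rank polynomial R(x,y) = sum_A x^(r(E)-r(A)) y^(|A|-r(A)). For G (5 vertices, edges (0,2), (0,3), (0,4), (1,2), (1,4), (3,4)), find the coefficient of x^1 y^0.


R(x,y) = sum over A in 2^E of x^(r(E)-r(A)) * y^(|A|-r(A)).
G has 5 vertices, 6 edges. r(E) = 4.
Enumerate all 2^6 = 64 subsets.
Count subsets with r(E)-r(A)=1 and |A|-r(A)=0: 19.

19


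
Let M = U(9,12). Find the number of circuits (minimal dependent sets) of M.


In U(9,12), circuits are the (10)-element subsets.
Any set of 10 elements is dependent, and removing any one element gives
an independent set of size 9, so it is a minimal dependent set.
Number of circuits = C(12,10) = 12! / (10! * 2!) = 66.

66


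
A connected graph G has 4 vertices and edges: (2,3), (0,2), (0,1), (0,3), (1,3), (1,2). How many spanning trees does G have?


By Kirchhoff's matrix tree theorem, the number of spanning trees equals
the determinant of any cofactor of the Laplacian matrix L.
G has 4 vertices and 6 edges.
Computing the (3 x 3) cofactor determinant gives 16.

16


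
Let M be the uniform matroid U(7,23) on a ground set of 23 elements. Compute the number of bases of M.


Bases of U(7,23) are all 7-element subsets of the 23-element ground set.
Number of bases = C(23,7).
(23 choose 7) = 245157.

245157


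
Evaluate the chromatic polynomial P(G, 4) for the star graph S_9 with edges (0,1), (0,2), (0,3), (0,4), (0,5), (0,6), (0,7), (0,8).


P(tree, k) = k * (k-1)^(8) for any tree on 9 vertices.
P(4) = 4 * 3^8 = 4 * 6561 = 26244.

26244


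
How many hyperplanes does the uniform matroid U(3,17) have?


Hyperplanes of U(3,17) are flats of rank 2.
In a uniform matroid, these are exactly the (2)-element subsets.
Count = C(17,2) = 17! / (2! * 15!) = 136.

136


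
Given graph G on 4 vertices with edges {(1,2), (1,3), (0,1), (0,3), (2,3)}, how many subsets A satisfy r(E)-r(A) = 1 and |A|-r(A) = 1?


R(x,y) = sum over A in 2^E of x^(r(E)-r(A)) * y^(|A|-r(A)).
G has 4 vertices, 5 edges. r(E) = 3.
Enumerate all 2^5 = 32 subsets.
Count subsets with r(E)-r(A)=1 and |A|-r(A)=1: 2.

2


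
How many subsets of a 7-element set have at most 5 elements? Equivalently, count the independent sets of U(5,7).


Independent sets of U(5,7) are all subsets of size <= 5.
Count = C(7,0) + C(7,1) + C(7,2) + C(7,3) + C(7,4) + C(7,5)
     = 1 + 7 + 21 + 35 + 35 + 21
     = 120.

120


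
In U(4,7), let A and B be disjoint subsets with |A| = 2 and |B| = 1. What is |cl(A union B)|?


|A union B| = 2 + 1 = 3 (disjoint).
In U(4,7), cl(S) = S if |S| < 4, else cl(S) = E.
Since 3 < 4, cl(A union B) = A union B.
|cl(A union B)| = 3.

3


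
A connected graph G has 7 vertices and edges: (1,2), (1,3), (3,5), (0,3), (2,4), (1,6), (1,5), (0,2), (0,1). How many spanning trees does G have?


By Kirchhoff's matrix tree theorem, the number of spanning trees equals
the determinant of any cofactor of the Laplacian matrix L.
G has 7 vertices and 9 edges.
Computing the (6 x 6) cofactor determinant gives 21.

21


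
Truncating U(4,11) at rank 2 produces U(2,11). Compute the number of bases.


Truncating U(4,11) to rank 2 gives U(2,11).
Bases of U(2,11) are all 2-element subsets of 11 elements.
Number of bases = C(11,2) = (11 * 10) / (1 * 2) = 55.

55


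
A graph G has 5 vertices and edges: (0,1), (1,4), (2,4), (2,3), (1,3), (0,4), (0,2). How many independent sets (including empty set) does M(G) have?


An independent set in a graphic matroid is an acyclic edge subset.
G has 5 vertices and 7 edges.
Enumerate all 2^7 = 128 subsets, checking for acyclicity.
Total independent sets = 86.

86


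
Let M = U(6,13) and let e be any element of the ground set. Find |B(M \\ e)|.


Deleting e from U(6,13) gives U(6,12) since n > r.
Bases of U(6,12) = C(12,6) = 924.

924


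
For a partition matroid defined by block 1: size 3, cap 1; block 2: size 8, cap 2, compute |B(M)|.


A basis picks exactly ci elements from block i.
Number of bases = product of C(|Si|, ci).
= C(3,1) * C(8,2)
= 3 * 28
= 84.

84


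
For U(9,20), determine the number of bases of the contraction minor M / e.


Contracting e from U(9,20) gives U(8,19).
Bases of U(8,19) = C(19,8) = 75582.

75582


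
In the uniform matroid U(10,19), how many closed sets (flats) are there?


Flats of U(10,19): every subset of size < 10 is a flat, plus E itself.
Count = (19 choose 0) + (19 choose 1) + (19 choose 2) + (19 choose 3) + (19 choose 4) + (19 choose 5) + (19 choose 6) + (19 choose 7) + (19 choose 8) + (19 choose 9) + 1
     = 1 + 19 + 171 + 969 + 3876 + 11628 + 27132 + 50388 + 75582 + 92378 + 1
     = 262145.

262145


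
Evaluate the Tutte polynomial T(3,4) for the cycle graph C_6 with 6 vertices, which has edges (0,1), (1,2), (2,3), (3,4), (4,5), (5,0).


T(C_6; x,y) = x + x^2 + ... + x^(5) + y.
T(3,4) = 3^1 + 3^2 + 3^3 + 3^4 + 3^5 + 4
= 3 + 9 + 27 + 81 + 243 + 4
= 367.

367


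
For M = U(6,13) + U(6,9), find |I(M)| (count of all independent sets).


For a direct sum, |I(M1+M2)| = |I(M1)| * |I(M2)|.
|I(U(6,13))| = sum C(13,k) for k=0..6 = 4096.
|I(U(6,9))| = sum C(9,k) for k=0..6 = 466.
Total = 4096 * 466 = 1908736.

1908736


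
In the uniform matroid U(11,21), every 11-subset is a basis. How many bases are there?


Bases of U(11,21) are all 11-element subsets of the 21-element ground set.
Number of bases = C(21,11).
C(21,11) = 352716.

352716


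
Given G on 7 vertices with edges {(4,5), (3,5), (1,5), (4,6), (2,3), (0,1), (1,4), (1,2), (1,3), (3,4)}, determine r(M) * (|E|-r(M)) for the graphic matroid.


r(M) = |V| - c = 7 - 1 = 6.
nullity = |E| - r(M) = 10 - 6 = 4.
Product = 6 * 4 = 24.

24


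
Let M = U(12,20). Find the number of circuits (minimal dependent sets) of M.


In U(12,20), circuits are the (13)-element subsets.
Any set of 13 elements is dependent, and removing any one element gives
an independent set of size 12, so it is a minimal dependent set.
Number of circuits = C(20,13) = 20! / (13! * 7!) = 77520.

77520


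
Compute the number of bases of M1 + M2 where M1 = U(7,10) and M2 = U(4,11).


Bases of a direct sum M1 + M2: |B| = |B(M1)| * |B(M2)|.
|B(U(7,10))| = C(10,7) = 120.
|B(U(4,11))| = C(11,4) = 330.
Total bases = 120 * 330 = 39600.

39600


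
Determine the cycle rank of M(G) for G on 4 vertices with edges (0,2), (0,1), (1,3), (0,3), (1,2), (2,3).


Cycle rank (nullity) = |E| - r(M) = |E| - (|V| - c).
|E| = 6, |V| = 4, c = 1.
Nullity = 6 - (4 - 1) = 6 - 3 = 3.

3


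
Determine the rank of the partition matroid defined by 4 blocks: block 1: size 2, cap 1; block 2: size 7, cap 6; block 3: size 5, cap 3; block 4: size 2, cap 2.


Rank of a partition matroid = sum of min(|Si|, ci) for each block.
= min(2,1) + min(7,6) + min(5,3) + min(2,2)
= 1 + 6 + 3 + 2
= 12.

12


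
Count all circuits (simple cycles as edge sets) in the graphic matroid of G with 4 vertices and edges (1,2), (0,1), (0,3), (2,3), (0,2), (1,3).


A circuit in a graphic matroid = edge set of a simple cycle.
G has 4 vertices and 6 edges.
Enumerating all minimal edge subsets forming cycles...
Total circuits found: 7.

7


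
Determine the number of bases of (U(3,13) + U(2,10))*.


(M1+M2)* = M1* + M2*.
M1* = U(10,13), bases: C(13,10) = 286.
M2* = U(8,10), bases: C(10,8) = 45.
|B(M*)| = 286 * 45 = 12870.

12870


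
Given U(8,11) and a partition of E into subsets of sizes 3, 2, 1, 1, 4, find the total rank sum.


r(Ai) = min(|Ai|, 8) for each part.
Sum = min(3,8) + min(2,8) + min(1,8) + min(1,8) + min(4,8)
    = 3 + 2 + 1 + 1 + 4
    = 11.

11


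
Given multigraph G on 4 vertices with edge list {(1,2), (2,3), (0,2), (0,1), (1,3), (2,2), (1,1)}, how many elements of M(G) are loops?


In a graphic matroid, a loop is a self-loop edge (u,u) with rank 0.
Examining all 7 edges for self-loops...
Self-loops found: (2,2), (1,1)
Number of loops = 2.

2


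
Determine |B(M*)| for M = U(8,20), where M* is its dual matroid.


The dual of U(r,n) is U(n-r, n) = U(12,20).
Bases of U(12,20) are all (12)-element subsets.
|B(M*)| = (20 choose 12) = 125970.

125970


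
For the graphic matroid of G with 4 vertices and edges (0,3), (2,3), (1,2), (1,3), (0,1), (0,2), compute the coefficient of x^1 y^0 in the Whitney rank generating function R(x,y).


R(x,y) = sum over A in 2^E of x^(r(E)-r(A)) * y^(|A|-r(A)).
G has 4 vertices, 6 edges. r(E) = 3.
Enumerate all 2^6 = 64 subsets.
Count subsets with r(E)-r(A)=1 and |A|-r(A)=0: 15.

15


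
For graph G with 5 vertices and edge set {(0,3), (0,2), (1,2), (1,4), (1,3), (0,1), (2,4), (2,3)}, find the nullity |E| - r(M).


Cycle rank (nullity) = |E| - r(M) = |E| - (|V| - c).
|E| = 8, |V| = 5, c = 1.
Nullity = 8 - (5 - 1) = 8 - 4 = 4.

4


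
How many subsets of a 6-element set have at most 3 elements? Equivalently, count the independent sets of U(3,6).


Independent sets of U(3,6) are all subsets of size <= 3.
Count = (6 choose 0) + (6 choose 1) + (6 choose 2) + (6 choose 3)
     = 1 + 6 + 15 + 20
     = 42.

42


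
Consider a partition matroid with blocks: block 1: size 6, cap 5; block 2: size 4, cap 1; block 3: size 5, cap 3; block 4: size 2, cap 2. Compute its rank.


Rank of a partition matroid = sum of min(|Si|, ci) for each block.
= min(6,5) + min(4,1) + min(5,3) + min(2,2)
= 5 + 1 + 3 + 2
= 11.

11


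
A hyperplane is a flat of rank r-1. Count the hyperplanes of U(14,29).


Hyperplanes of U(14,29) are flats of rank 13.
In a uniform matroid, these are exactly the (13)-element subsets.
Count = C(29,13) = 67863915.

67863915


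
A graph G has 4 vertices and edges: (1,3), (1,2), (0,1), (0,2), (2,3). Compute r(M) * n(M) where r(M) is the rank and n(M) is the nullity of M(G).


r(M) = |V| - c = 4 - 1 = 3.
nullity = |E| - r(M) = 5 - 3 = 2.
Product = 3 * 2 = 6.

6


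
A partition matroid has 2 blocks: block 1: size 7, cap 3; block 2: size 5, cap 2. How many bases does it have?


A basis picks exactly ci elements from block i.
Number of bases = product of C(|Si|, ci).
= C(7,3) * C(5,2)
= 35 * 10
= 350.

350


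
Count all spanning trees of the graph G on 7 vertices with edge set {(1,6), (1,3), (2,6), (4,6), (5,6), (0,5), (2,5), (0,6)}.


By Kirchhoff's matrix tree theorem, the number of spanning trees equals
the determinant of any cofactor of the Laplacian matrix L.
G has 7 vertices and 8 edges.
Computing the (6 x 6) cofactor determinant gives 8.

8


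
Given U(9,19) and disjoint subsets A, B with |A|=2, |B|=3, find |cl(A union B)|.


|A union B| = 2 + 3 = 5 (disjoint).
In U(9,19), cl(S) = S if |S| < 9, else cl(S) = E.
Since 5 < 9, cl(A union B) = A union B.
|cl(A union B)| = 5.

5


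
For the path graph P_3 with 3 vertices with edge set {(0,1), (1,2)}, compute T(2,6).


A path on 3 vertices is a tree with 2 edges.
T(x,y) = x^(2) for any tree.
T(2,6) = 2^2 = 4.

4


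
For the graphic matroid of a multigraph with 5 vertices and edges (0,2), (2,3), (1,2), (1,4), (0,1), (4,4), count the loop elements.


In a graphic matroid, a loop is a self-loop edge (u,u) with rank 0.
Examining all 6 edges for self-loops...
Self-loops found: (4,4)
Number of loops = 1.

1


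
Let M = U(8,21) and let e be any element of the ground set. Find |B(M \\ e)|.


Deleting e from U(8,21) gives U(8,20) since n > r.
Bases of U(8,20) = C(20,8) = 20! / (8! * 12!) = 125970.

125970


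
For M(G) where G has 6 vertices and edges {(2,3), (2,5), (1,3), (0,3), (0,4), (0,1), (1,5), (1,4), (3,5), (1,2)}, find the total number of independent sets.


An independent set in a graphic matroid is an acyclic edge subset.
G has 6 vertices and 10 edges.
Enumerate all 2^10 = 1024 subsets, checking for acyclicity.
Total independent sets = 436.

436


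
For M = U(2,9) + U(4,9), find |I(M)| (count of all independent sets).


For a direct sum, |I(M1+M2)| = |I(M1)| * |I(M2)|.
|I(U(2,9))| = sum C(9,k) for k=0..2 = 46.
|I(U(4,9))| = sum C(9,k) for k=0..4 = 256.
Total = 46 * 256 = 11776.

11776


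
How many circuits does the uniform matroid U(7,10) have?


In U(7,10), circuits are the (8)-element subsets.
Any set of 8 elements is dependent, and removing any one element gives
an independent set of size 7, so it is a minimal dependent set.
Number of circuits = C(10,8) = 10! / (8! * 2!) = 45.

45


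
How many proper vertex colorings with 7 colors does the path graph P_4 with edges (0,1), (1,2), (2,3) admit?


P(P_4, k) = k * (k-1)^(3).
P(7) = 7 * 6^3 = 7 * 216 = 1512.

1512


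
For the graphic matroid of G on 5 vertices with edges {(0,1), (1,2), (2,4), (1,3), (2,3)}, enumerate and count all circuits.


A circuit in a graphic matroid = edge set of a simple cycle.
G has 5 vertices and 5 edges.
Enumerating all minimal edge subsets forming cycles...
Total circuits found: 1.

1


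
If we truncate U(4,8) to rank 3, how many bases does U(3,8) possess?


Truncating U(4,8) to rank 3 gives U(3,8).
Bases of U(3,8) are all 3-element subsets of 8 elements.
Number of bases = C(8,3) = (8 * 7 * 6) / (1 * 2 * 3) = 56.

56


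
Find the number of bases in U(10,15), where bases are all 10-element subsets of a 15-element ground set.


Bases of U(10,15) are all 10-element subsets of the 15-element ground set.
Number of bases = C(15,10).
C(15,10) = 15! / (10! * 5!) = 3003.

3003


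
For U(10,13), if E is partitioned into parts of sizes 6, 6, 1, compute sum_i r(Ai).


r(Ai) = min(|Ai|, 10) for each part.
Sum = min(6,10) + min(6,10) + min(1,10)
    = 6 + 6 + 1
    = 13.

13


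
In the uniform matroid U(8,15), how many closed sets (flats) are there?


Flats of U(8,15): every subset of size < 8 is a flat, plus E itself.
Count = C(15,0) + C(15,1) + C(15,2) + C(15,3) + C(15,4) + C(15,5) + C(15,6) + C(15,7) + 1
     = 1 + 15 + 105 + 455 + 1365 + 3003 + 5005 + 6435 + 1
     = 16385.

16385


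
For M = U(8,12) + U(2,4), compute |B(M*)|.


(M1+M2)* = M1* + M2*.
M1* = U(4,12), bases: C(12,4) = 495.
M2* = U(2,4), bases: C(4,2) = 6.
|B(M*)| = 495 * 6 = 2970.

2970


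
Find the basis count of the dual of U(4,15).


The dual of U(r,n) is U(n-r, n) = U(11,15).
Bases of U(11,15) are all (11)-element subsets.
|B(M*)| = (15 choose 11) = 1365.

1365


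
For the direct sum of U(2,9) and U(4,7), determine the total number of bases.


Bases of a direct sum M1 + M2: |B| = |B(M1)| * |B(M2)|.
|B(U(2,9))| = C(9,2) = 36.
|B(U(4,7))| = C(7,4) = 35.
Total bases = 36 * 35 = 1260.

1260


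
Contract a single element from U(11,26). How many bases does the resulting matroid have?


Contracting e from U(11,26) gives U(10,25).
Bases of U(10,25) = C(25,10) = 3268760.

3268760


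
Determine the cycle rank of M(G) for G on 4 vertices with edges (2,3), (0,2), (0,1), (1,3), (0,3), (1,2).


Cycle rank (nullity) = |E| - r(M) = |E| - (|V| - c).
|E| = 6, |V| = 4, c = 1.
Nullity = 6 - (4 - 1) = 6 - 3 = 3.

3


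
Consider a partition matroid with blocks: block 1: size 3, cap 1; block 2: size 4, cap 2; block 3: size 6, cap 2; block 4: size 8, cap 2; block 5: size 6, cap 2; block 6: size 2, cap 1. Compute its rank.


Rank of a partition matroid = sum of min(|Si|, ci) for each block.
= min(3,1) + min(4,2) + min(6,2) + min(8,2) + min(6,2) + min(2,1)
= 1 + 2 + 2 + 2 + 2 + 1
= 10.

10


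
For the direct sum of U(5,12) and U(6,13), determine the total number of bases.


Bases of a direct sum M1 + M2: |B| = |B(M1)| * |B(M2)|.
|B(U(5,12))| = C(12,5) = 792.
|B(U(6,13))| = C(13,6) = 1716.
Total bases = 792 * 1716 = 1359072.

1359072


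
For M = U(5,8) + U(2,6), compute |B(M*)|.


(M1+M2)* = M1* + M2*.
M1* = U(3,8), bases: C(8,3) = 56.
M2* = U(4,6), bases: C(6,4) = 15.
|B(M*)| = 56 * 15 = 840.

840


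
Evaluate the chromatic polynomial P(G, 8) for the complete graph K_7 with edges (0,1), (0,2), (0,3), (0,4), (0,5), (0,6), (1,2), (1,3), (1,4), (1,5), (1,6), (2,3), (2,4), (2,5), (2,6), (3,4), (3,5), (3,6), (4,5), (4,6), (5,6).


P(K_7, k) = k(k-1)(k-2)...(k-6).
P(8) = (8) * (7) * (6) * (5) * (4) * (3) * (2) = 40320.

40320


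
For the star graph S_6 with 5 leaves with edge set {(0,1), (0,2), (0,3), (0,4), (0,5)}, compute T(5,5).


A star on 6 vertices is a tree with 5 edges.
T(x,y) = x^(5) for any tree.
T(5,5) = 5^5 = 3125.

3125


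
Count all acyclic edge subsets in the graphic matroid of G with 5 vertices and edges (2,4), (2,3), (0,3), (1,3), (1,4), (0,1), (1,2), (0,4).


An independent set in a graphic matroid is an acyclic edge subset.
G has 5 vertices and 8 edges.
Enumerate all 2^8 = 256 subsets, checking for acyclicity.
Total independent sets = 134.

134


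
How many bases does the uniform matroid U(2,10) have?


Bases of U(2,10) are all 2-element subsets of the 10-element ground set.
Number of bases = C(10,2).
(10 choose 2) = 45.

45


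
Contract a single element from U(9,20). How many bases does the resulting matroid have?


Contracting e from U(9,20) gives U(8,19).
Bases of U(8,19) = C(19,8) = 75582.

75582


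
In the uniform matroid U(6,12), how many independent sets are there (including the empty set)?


Independent sets of U(6,12) are all subsets of size <= 6.
Count = C(12,0) + C(12,1) + C(12,2) + C(12,3) + C(12,4) + C(12,5) + C(12,6)
     = 1 + 12 + 66 + 220 + 495 + 792 + 924
     = 2510.

2510


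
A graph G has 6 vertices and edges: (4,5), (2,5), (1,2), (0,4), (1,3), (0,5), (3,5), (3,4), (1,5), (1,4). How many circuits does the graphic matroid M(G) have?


A circuit in a graphic matroid = edge set of a simple cycle.
G has 6 vertices and 10 edges.
Enumerating all minimal edge subsets forming cycles...
Total circuits found: 19.

19


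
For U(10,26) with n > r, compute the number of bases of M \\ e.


Deleting e from U(10,26) gives U(10,25) since n > r.
Bases of U(10,25) = C(25,10) = 25! / (10! * 15!) = 3268760.

3268760


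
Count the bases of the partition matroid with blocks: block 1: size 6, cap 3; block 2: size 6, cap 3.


A basis picks exactly ci elements from block i.
Number of bases = product of C(|Si|, ci).
= C(6,3) * C(6,3)
= 20 * 20
= 400.

400


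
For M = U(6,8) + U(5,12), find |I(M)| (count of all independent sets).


For a direct sum, |I(M1+M2)| = |I(M1)| * |I(M2)|.
|I(U(6,8))| = sum C(8,k) for k=0..6 = 247.
|I(U(5,12))| = sum C(12,k) for k=0..5 = 1586.
Total = 247 * 1586 = 391742.

391742


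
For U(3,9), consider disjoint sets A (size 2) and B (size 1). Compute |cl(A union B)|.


|A union B| = 2 + 1 = 3 (disjoint).
In U(3,9), cl(S) = S if |S| < 3, else cl(S) = E.
Since 3 >= 3, cl(A union B) = E.
|cl(A union B)| = 9.

9


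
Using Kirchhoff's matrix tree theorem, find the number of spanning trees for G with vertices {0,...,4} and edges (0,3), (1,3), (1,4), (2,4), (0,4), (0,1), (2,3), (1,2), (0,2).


By Kirchhoff's matrix tree theorem, the number of spanning trees equals
the determinant of any cofactor of the Laplacian matrix L.
G has 5 vertices and 9 edges.
Computing the (4 x 4) cofactor determinant gives 75.

75


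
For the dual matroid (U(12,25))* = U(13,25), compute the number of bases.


The dual of U(r,n) is U(n-r, n) = U(13,25).
Bases of U(13,25) are all (13)-element subsets.
|B(M*)| = C(25,13) = 25! / (13! * 12!) = 5200300.

5200300


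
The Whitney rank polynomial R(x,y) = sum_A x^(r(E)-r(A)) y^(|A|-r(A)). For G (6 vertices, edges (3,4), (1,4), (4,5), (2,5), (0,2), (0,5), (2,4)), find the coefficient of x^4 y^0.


R(x,y) = sum over A in 2^E of x^(r(E)-r(A)) * y^(|A|-r(A)).
G has 6 vertices, 7 edges. r(E) = 5.
Enumerate all 2^7 = 128 subsets.
Count subsets with r(E)-r(A)=4 and |A|-r(A)=0: 7.

7


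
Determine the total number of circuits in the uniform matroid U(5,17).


In U(5,17), circuits are the (6)-element subsets.
Any set of 6 elements is dependent, and removing any one element gives
an independent set of size 5, so it is a minimal dependent set.
Number of circuits = (17 choose 6) = 12376.

12376


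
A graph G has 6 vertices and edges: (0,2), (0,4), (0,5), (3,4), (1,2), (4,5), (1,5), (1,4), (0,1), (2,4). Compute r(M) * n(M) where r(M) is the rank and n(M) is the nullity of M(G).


r(M) = |V| - c = 6 - 1 = 5.
nullity = |E| - r(M) = 10 - 5 = 5.
Product = 5 * 5 = 25.

25


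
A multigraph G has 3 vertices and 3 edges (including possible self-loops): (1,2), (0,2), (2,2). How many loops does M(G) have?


In a graphic matroid, a loop is a self-loop edge (u,u) with rank 0.
Examining all 3 edges for self-loops...
Self-loops found: (2,2)
Number of loops = 1.

1


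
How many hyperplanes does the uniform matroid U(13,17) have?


Hyperplanes of U(13,17) are flats of rank 12.
In a uniform matroid, these are exactly the (12)-element subsets.
Count = (17 choose 12) = 6188.

6188


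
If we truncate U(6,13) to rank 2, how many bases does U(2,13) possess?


Truncating U(6,13) to rank 2 gives U(2,13).
Bases of U(2,13) are all 2-element subsets of 13 elements.
Number of bases = (13 choose 2) = 78.

78


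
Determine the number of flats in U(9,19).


Flats of U(9,19): every subset of size < 9 is a flat, plus E itself.
Count = C(19,0) + C(19,1) + C(19,2) + C(19,3) + C(19,4) + C(19,5) + C(19,6) + C(19,7) + C(19,8) + 1
     = 1 + 19 + 171 + 969 + 3876 + 11628 + 27132 + 50388 + 75582 + 1
     = 169767.

169767


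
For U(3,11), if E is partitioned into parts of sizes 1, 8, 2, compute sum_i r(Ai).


r(Ai) = min(|Ai|, 3) for each part.
Sum = min(1,3) + min(8,3) + min(2,3)
    = 1 + 3 + 2
    = 6.

6


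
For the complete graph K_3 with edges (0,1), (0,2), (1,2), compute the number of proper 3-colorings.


P(K_3, k) = k(k-1)(k-2)...(k-2).
P(3) = (3) * (2) * (1) = 6.

6


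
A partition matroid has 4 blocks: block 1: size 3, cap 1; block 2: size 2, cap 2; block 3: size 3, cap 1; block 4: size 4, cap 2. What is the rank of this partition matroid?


Rank of a partition matroid = sum of min(|Si|, ci) for each block.
= min(3,1) + min(2,2) + min(3,1) + min(4,2)
= 1 + 2 + 1 + 2
= 6.

6


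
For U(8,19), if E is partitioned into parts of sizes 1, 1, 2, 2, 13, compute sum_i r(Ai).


r(Ai) = min(|Ai|, 8) for each part.
Sum = min(1,8) + min(1,8) + min(2,8) + min(2,8) + min(13,8)
    = 1 + 1 + 2 + 2 + 8
    = 14.

14


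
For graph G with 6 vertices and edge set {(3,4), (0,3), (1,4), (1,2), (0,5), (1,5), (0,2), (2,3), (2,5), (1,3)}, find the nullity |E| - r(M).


Cycle rank (nullity) = |E| - r(M) = |E| - (|V| - c).
|E| = 10, |V| = 6, c = 1.
Nullity = 10 - (6 - 1) = 10 - 5 = 5.

5


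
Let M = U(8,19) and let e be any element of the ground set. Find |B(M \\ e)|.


Deleting e from U(8,19) gives U(8,18) since n > r.
Bases of U(8,18) = C(18,8) = 43758.

43758


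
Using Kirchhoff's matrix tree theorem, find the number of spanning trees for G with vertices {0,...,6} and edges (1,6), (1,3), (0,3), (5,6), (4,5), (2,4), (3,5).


By Kirchhoff's matrix tree theorem, the number of spanning trees equals
the determinant of any cofactor of the Laplacian matrix L.
G has 7 vertices and 7 edges.
Computing the (6 x 6) cofactor determinant gives 4.

4


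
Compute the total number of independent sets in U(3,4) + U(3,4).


For a direct sum, |I(M1+M2)| = |I(M1)| * |I(M2)|.
|I(U(3,4))| = sum C(4,k) for k=0..3 = 15.
|I(U(3,4))| = sum C(4,k) for k=0..3 = 15.
Total = 15 * 15 = 225.

225


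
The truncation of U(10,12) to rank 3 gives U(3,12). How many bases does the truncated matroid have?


Truncating U(10,12) to rank 3 gives U(3,12).
Bases of U(3,12) are all 3-element subsets of 12 elements.
Number of bases = (12 choose 3) = 220.

220


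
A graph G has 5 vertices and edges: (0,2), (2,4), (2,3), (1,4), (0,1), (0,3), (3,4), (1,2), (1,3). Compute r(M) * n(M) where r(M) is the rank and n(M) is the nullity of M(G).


r(M) = |V| - c = 5 - 1 = 4.
nullity = |E| - r(M) = 9 - 4 = 5.
Product = 4 * 5 = 20.

20


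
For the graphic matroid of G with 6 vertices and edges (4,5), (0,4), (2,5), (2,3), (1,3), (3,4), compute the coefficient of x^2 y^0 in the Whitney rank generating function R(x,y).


R(x,y) = sum over A in 2^E of x^(r(E)-r(A)) * y^(|A|-r(A)).
G has 6 vertices, 6 edges. r(E) = 5.
Enumerate all 2^6 = 64 subsets.
Count subsets with r(E)-r(A)=2 and |A|-r(A)=0: 20.

20


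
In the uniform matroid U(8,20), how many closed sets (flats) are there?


Flats of U(8,20): every subset of size < 8 is a flat, plus E itself.
Count = C(20,0) + C(20,1) + C(20,2) + C(20,3) + C(20,4) + C(20,5) + C(20,6) + C(20,7) + 1
     = 1 + 20 + 190 + 1140 + 4845 + 15504 + 38760 + 77520 + 1
     = 137981.

137981


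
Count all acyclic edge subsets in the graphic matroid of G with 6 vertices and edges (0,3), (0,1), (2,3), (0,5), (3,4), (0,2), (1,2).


An independent set in a graphic matroid is an acyclic edge subset.
G has 6 vertices and 7 edges.
Enumerate all 2^7 = 128 subsets, checking for acyclicity.
Total independent sets = 96.

96


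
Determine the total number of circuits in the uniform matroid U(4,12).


In U(4,12), circuits are the (5)-element subsets.
Any set of 5 elements is dependent, and removing any one element gives
an independent set of size 4, so it is a minimal dependent set.
Number of circuits = C(12,5) = 12! / (5! * 7!) = 792.

792


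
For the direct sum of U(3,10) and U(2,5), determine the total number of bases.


Bases of a direct sum M1 + M2: |B| = |B(M1)| * |B(M2)|.
|B(U(3,10))| = C(10,3) = 120.
|B(U(2,5))| = C(5,2) = 10.
Total bases = 120 * 10 = 1200.

1200


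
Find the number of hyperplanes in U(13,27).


Hyperplanes of U(13,27) are flats of rank 12.
In a uniform matroid, these are exactly the (12)-element subsets.
Count = (27 choose 12) = 17383860.

17383860


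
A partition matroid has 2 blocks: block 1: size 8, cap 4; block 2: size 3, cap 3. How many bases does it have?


A basis picks exactly ci elements from block i.
Number of bases = product of C(|Si|, ci).
= C(8,4) * C(3,3)
= 70 * 1
= 70.

70


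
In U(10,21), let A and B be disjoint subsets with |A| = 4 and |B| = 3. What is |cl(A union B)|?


|A union B| = 4 + 3 = 7 (disjoint).
In U(10,21), cl(S) = S if |S| < 10, else cl(S) = E.
Since 7 < 10, cl(A union B) = A union B.
|cl(A union B)| = 7.

7


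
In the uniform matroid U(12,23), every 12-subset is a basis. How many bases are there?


Bases of U(12,23) are all 12-element subsets of the 23-element ground set.
Number of bases = C(23,12).
(23 choose 12) = 1352078.

1352078


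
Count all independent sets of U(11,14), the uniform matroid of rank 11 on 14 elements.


Independent sets of U(11,14) are all subsets of size <= 11.
Count = C(14,0) + C(14,1) + C(14,2) + C(14,3) + C(14,4) + C(14,5) + C(14,6) + C(14,7) + C(14,8) + C(14,9) + C(14,10) + C(14,11)
     = 1 + 14 + 91 + 364 + 1001 + 2002 + 3003 + 3432 + 3003 + 2002 + 1001 + 364
     = 16278.

16278


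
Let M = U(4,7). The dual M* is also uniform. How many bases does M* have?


The dual of U(r,n) is U(n-r, n) = U(3,7).
Bases of U(3,7) are all (3)-element subsets.
|B(M*)| = (7 choose 3) = 35.

35


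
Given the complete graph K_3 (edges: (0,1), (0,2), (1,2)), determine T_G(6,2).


T(K_3; x,y) = x^2 + x + y.
T(6,2) = 36 + 6 + 2 = 44.

44


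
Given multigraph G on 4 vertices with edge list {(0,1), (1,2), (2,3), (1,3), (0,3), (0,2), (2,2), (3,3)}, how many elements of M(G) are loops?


In a graphic matroid, a loop is a self-loop edge (u,u) with rank 0.
Examining all 8 edges for self-loops...
Self-loops found: (2,2), (3,3)
Number of loops = 2.

2


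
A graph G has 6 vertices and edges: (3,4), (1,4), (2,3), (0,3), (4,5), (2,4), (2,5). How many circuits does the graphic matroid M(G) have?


A circuit in a graphic matroid = edge set of a simple cycle.
G has 6 vertices and 7 edges.
Enumerating all minimal edge subsets forming cycles...
Total circuits found: 3.

3


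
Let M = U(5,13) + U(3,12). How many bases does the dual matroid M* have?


(M1+M2)* = M1* + M2*.
M1* = U(8,13), bases: C(13,8) = 1287.
M2* = U(9,12), bases: C(12,9) = 220.
|B(M*)| = 1287 * 220 = 283140.

283140


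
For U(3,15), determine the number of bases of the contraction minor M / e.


Contracting e from U(3,15) gives U(2,14).
Bases of U(2,14) = C(14,2) = 14! / (2! * 12!) = 91.

91


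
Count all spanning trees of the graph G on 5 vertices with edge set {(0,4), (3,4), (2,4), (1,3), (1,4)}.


By Kirchhoff's matrix tree theorem, the number of spanning trees equals
the determinant of any cofactor of the Laplacian matrix L.
G has 5 vertices and 5 edges.
Computing the (4 x 4) cofactor determinant gives 3.

3


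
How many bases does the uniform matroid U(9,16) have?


Bases of U(9,16) are all 9-element subsets of the 16-element ground set.
Number of bases = C(16,9).
(16 choose 9) = 11440.

11440


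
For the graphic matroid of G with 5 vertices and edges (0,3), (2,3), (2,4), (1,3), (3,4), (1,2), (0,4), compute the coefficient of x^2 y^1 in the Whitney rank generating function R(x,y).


R(x,y) = sum over A in 2^E of x^(r(E)-r(A)) * y^(|A|-r(A)).
G has 5 vertices, 7 edges. r(E) = 4.
Enumerate all 2^7 = 128 subsets.
Count subsets with r(E)-r(A)=2 and |A|-r(A)=1: 3.

3


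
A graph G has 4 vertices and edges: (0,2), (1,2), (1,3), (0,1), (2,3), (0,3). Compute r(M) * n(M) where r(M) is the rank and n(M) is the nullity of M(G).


r(M) = |V| - c = 4 - 1 = 3.
nullity = |E| - r(M) = 6 - 3 = 3.
Product = 3 * 3 = 9.

9


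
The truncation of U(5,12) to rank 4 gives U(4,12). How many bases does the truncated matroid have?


Truncating U(5,12) to rank 4 gives U(4,12).
Bases of U(4,12) are all 4-element subsets of 12 elements.
Number of bases = C(12,4) = 12! / (4! * 8!) = 495.

495


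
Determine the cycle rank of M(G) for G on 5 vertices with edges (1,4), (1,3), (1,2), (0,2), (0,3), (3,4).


Cycle rank (nullity) = |E| - r(M) = |E| - (|V| - c).
|E| = 6, |V| = 5, c = 1.
Nullity = 6 - (5 - 1) = 6 - 4 = 2.

2


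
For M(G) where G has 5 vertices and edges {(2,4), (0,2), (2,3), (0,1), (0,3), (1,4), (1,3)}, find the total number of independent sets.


An independent set in a graphic matroid is an acyclic edge subset.
G has 5 vertices and 7 edges.
Enumerate all 2^7 = 128 subsets, checking for acyclicity.
Total independent sets = 86.

86


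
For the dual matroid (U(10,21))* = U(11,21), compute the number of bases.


The dual of U(r,n) is U(n-r, n) = U(11,21).
Bases of U(11,21) are all (11)-element subsets.
|B(M*)| = (21 choose 11) = 352716.

352716


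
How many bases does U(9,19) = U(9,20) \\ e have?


Deleting e from U(9,20) gives U(9,19) since n > r.
Bases of U(9,19) = (19 choose 9) = 92378.

92378


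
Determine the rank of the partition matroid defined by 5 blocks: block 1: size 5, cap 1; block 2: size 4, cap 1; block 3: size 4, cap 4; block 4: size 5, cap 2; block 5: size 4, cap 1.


Rank of a partition matroid = sum of min(|Si|, ci) for each block.
= min(5,1) + min(4,1) + min(4,4) + min(5,2) + min(4,1)
= 1 + 1 + 4 + 2 + 1
= 9.

9


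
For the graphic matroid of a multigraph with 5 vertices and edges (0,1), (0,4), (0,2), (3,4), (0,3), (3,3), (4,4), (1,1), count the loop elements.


In a graphic matroid, a loop is a self-loop edge (u,u) with rank 0.
Examining all 8 edges for self-loops...
Self-loops found: (3,3), (4,4), (1,1)
Number of loops = 3.

3


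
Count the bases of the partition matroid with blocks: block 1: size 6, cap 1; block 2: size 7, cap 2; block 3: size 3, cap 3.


A basis picks exactly ci elements from block i.
Number of bases = product of C(|Si|, ci).
= C(6,1) * C(7,2) * C(3,3)
= 6 * 21 * 1
= 126.

126


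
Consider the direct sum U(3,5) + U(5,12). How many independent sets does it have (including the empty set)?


For a direct sum, |I(M1+M2)| = |I(M1)| * |I(M2)|.
|I(U(3,5))| = sum C(5,k) for k=0..3 = 26.
|I(U(5,12))| = sum C(12,k) for k=0..5 = 1586.
Total = 26 * 1586 = 41236.

41236


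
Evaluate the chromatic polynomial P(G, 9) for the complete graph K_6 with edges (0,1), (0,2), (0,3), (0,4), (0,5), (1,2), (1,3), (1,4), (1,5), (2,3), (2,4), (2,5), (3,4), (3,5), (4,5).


P(K_6, k) = k(k-1)(k-2)...(k-5).
P(9) = (9) * (8) * (7) * (6) * (5) * (4) = 60480.

60480


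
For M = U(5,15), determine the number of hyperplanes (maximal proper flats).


Hyperplanes of U(5,15) are flats of rank 4.
In a uniform matroid, these are exactly the (4)-element subsets.
Count = C(15,4) = (15 * 14 * 13 * 12) / (1 * 2 * 3 * 4) = 1365.

1365


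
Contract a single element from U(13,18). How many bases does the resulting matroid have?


Contracting e from U(13,18) gives U(12,17).
Bases of U(12,17) = C(17,12) = 6188.

6188


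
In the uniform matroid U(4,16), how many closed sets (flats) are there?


Flats of U(4,16): every subset of size < 4 is a flat, plus E itself.
Count = (16 choose 0) + (16 choose 1) + (16 choose 2) + (16 choose 3) + 1
     = 1 + 16 + 120 + 560 + 1
     = 698.

698


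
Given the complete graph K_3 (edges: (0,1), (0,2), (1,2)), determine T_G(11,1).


T(K_3; x,y) = x^2 + x + y.
T(11,1) = 121 + 11 + 1 = 133.

133


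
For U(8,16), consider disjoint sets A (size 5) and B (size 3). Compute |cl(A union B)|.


|A union B| = 5 + 3 = 8 (disjoint).
In U(8,16), cl(S) = S if |S| < 8, else cl(S) = E.
Since 8 >= 8, cl(A union B) = E.
|cl(A union B)| = 16.

16


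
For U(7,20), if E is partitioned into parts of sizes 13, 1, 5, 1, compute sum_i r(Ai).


r(Ai) = min(|Ai|, 7) for each part.
Sum = min(13,7) + min(1,7) + min(5,7) + min(1,7)
    = 7 + 1 + 5 + 1
    = 14.

14


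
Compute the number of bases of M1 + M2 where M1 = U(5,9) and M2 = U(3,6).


Bases of a direct sum M1 + M2: |B| = |B(M1)| * |B(M2)|.
|B(U(5,9))| = C(9,5) = 126.
|B(U(3,6))| = C(6,3) = 20.
Total bases = 126 * 20 = 2520.

2520


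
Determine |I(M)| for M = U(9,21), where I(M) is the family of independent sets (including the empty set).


Independent sets of U(9,21) are all subsets of size <= 9.
Count = (21 choose 0) + (21 choose 1) + (21 choose 2) + (21 choose 3) + (21 choose 4) + (21 choose 5) + (21 choose 6) + (21 choose 7) + (21 choose 8) + (21 choose 9)
     = 1 + 21 + 210 + 1330 + 5985 + 20349 + 54264 + 116280 + 203490 + 293930
     = 695860.

695860


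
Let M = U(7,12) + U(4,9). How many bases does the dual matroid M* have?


(M1+M2)* = M1* + M2*.
M1* = U(5,12), bases: C(12,5) = 792.
M2* = U(5,9), bases: C(9,5) = 126.
|B(M*)| = 792 * 126 = 99792.

99792


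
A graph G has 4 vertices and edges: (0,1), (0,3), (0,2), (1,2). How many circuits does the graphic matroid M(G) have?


A circuit in a graphic matroid = edge set of a simple cycle.
G has 4 vertices and 4 edges.
Enumerating all minimal edge subsets forming cycles...
Total circuits found: 1.

1


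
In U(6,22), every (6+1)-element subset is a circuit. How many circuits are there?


In U(6,22), circuits are the (7)-element subsets.
Any set of 7 elements is dependent, and removing any one element gives
an independent set of size 6, so it is a minimal dependent set.
Number of circuits = (22 choose 7) = 170544.

170544


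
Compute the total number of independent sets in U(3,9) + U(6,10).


For a direct sum, |I(M1+M2)| = |I(M1)| * |I(M2)|.
|I(U(3,9))| = sum C(9,k) for k=0..3 = 130.
|I(U(6,10))| = sum C(10,k) for k=0..6 = 848.
Total = 130 * 848 = 110240.

110240


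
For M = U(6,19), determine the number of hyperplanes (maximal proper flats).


Hyperplanes of U(6,19) are flats of rank 5.
In a uniform matroid, these are exactly the (5)-element subsets.
Count = C(19,5) = 11628.

11628


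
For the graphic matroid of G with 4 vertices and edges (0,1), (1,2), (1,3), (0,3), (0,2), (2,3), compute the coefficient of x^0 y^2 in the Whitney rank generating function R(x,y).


R(x,y) = sum over A in 2^E of x^(r(E)-r(A)) * y^(|A|-r(A)).
G has 4 vertices, 6 edges. r(E) = 3.
Enumerate all 2^6 = 64 subsets.
Count subsets with r(E)-r(A)=0 and |A|-r(A)=2: 6.

6


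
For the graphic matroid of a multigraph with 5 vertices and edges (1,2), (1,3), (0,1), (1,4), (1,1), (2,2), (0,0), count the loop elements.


In a graphic matroid, a loop is a self-loop edge (u,u) with rank 0.
Examining all 7 edges for self-loops...
Self-loops found: (1,1), (2,2), (0,0)
Number of loops = 3.

3


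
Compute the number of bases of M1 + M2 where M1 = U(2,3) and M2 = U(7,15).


Bases of a direct sum M1 + M2: |B| = |B(M1)| * |B(M2)|.
|B(U(2,3))| = C(3,2) = 3.
|B(U(7,15))| = C(15,7) = 6435.
Total bases = 3 * 6435 = 19305.

19305


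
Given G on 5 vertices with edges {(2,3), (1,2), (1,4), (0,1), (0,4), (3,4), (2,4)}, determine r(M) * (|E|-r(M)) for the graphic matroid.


r(M) = |V| - c = 5 - 1 = 4.
nullity = |E| - r(M) = 7 - 4 = 3.
Product = 4 * 3 = 12.

12


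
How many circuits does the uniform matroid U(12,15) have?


In U(12,15), circuits are the (13)-element subsets.
Any set of 13 elements is dependent, and removing any one element gives
an independent set of size 12, so it is a minimal dependent set.
Number of circuits = (15 choose 13) = 105.

105


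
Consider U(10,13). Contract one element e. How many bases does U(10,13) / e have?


Contracting e from U(10,13) gives U(9,12).
Bases of U(9,12) = C(12,9) = 220.

220


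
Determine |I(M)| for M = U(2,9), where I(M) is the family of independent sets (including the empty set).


Independent sets of U(2,9) are all subsets of size <= 2.
Count = C(9,0) + C(9,1) + C(9,2)
     = 1 + 9 + 36
     = 46.

46


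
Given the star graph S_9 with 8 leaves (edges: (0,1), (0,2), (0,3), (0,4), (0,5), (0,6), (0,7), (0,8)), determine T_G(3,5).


A star on 9 vertices is a tree with 8 edges.
T(x,y) = x^(8) for any tree.
T(3,5) = 3^8 = 6561.

6561


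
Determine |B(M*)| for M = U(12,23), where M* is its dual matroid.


The dual of U(r,n) is U(n-r, n) = U(11,23).
Bases of U(11,23) are all (11)-element subsets.
|B(M*)| = (23 choose 11) = 1352078.

1352078


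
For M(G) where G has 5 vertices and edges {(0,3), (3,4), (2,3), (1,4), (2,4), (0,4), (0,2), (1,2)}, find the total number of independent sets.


An independent set in a graphic matroid is an acyclic edge subset.
G has 5 vertices and 8 edges.
Enumerate all 2^8 = 256 subsets, checking for acyclicity.
Total independent sets = 128.

128


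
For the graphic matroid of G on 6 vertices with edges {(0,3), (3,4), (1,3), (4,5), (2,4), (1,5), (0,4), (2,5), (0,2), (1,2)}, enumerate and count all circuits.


A circuit in a graphic matroid = edge set of a simple cycle.
G has 6 vertices and 10 edges.
Enumerating all minimal edge subsets forming cycles...
Total circuits found: 23.

23


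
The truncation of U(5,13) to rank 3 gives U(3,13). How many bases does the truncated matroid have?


Truncating U(5,13) to rank 3 gives U(3,13).
Bases of U(3,13) are all 3-element subsets of 13 elements.
Number of bases = (13 choose 3) = 286.

286


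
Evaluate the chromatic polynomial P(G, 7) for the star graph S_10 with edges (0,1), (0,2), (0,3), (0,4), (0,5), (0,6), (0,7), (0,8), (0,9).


P(tree, k) = k * (k-1)^(9) for any tree on 10 vertices.
P(7) = 7 * 6^9 = 7 * 10077696 = 70543872.

70543872


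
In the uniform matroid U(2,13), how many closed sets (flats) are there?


Flats of U(2,13): every subset of size < 2 is a flat, plus E itself.
Count = (13 choose 0) + (13 choose 1) + 1
     = 1 + 13 + 1
     = 15.

15
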